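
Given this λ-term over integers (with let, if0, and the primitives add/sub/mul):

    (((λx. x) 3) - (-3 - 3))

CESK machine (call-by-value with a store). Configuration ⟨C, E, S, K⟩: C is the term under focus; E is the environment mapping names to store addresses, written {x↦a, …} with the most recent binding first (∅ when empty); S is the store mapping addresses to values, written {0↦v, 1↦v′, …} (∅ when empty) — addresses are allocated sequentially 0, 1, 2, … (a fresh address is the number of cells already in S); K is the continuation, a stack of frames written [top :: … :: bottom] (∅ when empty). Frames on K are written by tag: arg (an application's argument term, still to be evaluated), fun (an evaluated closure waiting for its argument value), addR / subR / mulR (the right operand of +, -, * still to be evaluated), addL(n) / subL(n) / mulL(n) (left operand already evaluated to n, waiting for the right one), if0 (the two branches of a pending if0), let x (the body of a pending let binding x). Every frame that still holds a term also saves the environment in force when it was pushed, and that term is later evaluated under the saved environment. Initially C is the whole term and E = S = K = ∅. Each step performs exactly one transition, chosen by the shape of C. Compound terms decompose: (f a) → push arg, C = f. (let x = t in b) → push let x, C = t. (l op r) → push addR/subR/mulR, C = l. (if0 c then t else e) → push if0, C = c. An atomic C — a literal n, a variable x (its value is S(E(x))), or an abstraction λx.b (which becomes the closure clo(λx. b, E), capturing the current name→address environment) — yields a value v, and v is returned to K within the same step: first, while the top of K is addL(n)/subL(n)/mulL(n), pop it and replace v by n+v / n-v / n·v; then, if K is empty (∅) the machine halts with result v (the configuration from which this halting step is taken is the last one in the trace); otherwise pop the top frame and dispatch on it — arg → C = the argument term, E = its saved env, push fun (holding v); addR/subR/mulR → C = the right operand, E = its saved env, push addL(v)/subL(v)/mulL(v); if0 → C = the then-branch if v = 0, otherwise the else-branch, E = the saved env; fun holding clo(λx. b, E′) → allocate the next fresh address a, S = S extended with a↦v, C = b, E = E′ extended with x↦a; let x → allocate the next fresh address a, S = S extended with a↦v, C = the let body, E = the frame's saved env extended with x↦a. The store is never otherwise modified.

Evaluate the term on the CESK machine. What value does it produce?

Answer: 9

Machine steps:
[0] [C=(((λx. x) 3) - (-3 - 3)) | E=∅ | S=∅ | K=∅]
[1] [C=((λx. x) 3) | E=∅ | S=∅ | K=[subR]]
[2] [C=(λx. x) | E=∅ | S=∅ | K=[arg :: subR]]
[3] [C=3 | E=∅ | S=∅ | K=[fun :: subR]]
[4] [C=x | E={x↦0} | S={0↦3} | K=[subR]]
[5] [C=(-3 - 3) | E=∅ | S={0↦3} | K=[subL(3)]]
[6] [C=-3 | E=∅ | S={0↦3} | K=[subR :: subL(3)]]
[7] [C=3 | E=∅ | S={0↦3} | K=[subL(-3) :: subL(3)]]
→ final value 9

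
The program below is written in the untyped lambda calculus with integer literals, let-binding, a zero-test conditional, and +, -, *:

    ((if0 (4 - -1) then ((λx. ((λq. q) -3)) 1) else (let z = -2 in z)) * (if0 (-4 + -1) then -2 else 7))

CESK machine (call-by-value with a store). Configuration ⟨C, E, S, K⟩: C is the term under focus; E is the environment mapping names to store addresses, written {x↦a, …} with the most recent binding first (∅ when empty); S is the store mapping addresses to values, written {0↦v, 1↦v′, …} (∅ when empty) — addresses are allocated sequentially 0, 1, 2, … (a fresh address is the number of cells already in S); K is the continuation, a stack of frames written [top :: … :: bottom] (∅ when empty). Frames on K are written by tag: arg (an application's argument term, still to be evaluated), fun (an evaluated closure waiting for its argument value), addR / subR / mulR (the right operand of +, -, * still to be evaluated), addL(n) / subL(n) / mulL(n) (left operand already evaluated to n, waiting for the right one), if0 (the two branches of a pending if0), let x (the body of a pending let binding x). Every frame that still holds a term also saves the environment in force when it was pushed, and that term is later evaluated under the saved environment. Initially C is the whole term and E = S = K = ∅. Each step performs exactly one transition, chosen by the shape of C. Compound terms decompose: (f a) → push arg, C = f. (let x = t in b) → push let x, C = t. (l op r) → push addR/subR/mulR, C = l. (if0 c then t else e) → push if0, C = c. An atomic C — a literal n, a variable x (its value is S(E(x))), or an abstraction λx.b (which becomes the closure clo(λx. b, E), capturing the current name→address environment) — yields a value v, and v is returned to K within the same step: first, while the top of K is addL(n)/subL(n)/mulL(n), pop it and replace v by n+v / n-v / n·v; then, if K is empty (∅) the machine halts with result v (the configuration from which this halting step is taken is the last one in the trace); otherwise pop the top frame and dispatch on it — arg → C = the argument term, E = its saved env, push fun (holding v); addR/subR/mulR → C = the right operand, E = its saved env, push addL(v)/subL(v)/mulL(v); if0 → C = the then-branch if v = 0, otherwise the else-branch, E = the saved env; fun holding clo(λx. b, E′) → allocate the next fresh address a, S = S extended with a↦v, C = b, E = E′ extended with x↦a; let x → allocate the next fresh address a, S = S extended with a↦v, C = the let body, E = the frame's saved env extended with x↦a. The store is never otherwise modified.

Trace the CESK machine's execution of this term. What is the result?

Answer: -14

Derivation:
0. <C=((if0 (4 - -1) then ((λx. ((λq. q) -3)) 1) else (let z = -2 in z)) * (if0 (-4 + -1) then -2 else 7)), E=∅, S=∅, K=∅>
1. <C=(if0 (4 - -1) then ((λx. ((λq. q) -3)) 1) else (let z = -2 in z)), E=∅, S=∅, K=[mulR]>
2. <C=(4 - -1), E=∅, S=∅, K=[if0 :: mulR]>
3. <C=4, E=∅, S=∅, K=[subR :: if0 :: mulR]>
4. <C=-1, E=∅, S=∅, K=[subL(4) :: if0 :: mulR]>
5. <C=(let z = -2 in z), E=∅, S=∅, K=[mulR]>
6. <C=-2, E=∅, S=∅, K=[let z :: mulR]>
7. <C=z, E={z↦0}, S={0↦-2}, K=[mulR]>
8. <C=(if0 (-4 + -1) then -2 else 7), E=∅, S={0↦-2}, K=[mulL(-2)]>
9. <C=(-4 + -1), E=∅, S={0↦-2}, K=[if0 :: mulL(-2)]>
10. <C=-4, E=∅, S={0↦-2}, K=[addR :: if0 :: mulL(-2)]>
11. <C=-1, E=∅, S={0↦-2}, K=[addL(-4) :: if0 :: mulL(-2)]>
12. <C=7, E=∅, S={0↦-2}, K=[mulL(-2)]>
→ final value -14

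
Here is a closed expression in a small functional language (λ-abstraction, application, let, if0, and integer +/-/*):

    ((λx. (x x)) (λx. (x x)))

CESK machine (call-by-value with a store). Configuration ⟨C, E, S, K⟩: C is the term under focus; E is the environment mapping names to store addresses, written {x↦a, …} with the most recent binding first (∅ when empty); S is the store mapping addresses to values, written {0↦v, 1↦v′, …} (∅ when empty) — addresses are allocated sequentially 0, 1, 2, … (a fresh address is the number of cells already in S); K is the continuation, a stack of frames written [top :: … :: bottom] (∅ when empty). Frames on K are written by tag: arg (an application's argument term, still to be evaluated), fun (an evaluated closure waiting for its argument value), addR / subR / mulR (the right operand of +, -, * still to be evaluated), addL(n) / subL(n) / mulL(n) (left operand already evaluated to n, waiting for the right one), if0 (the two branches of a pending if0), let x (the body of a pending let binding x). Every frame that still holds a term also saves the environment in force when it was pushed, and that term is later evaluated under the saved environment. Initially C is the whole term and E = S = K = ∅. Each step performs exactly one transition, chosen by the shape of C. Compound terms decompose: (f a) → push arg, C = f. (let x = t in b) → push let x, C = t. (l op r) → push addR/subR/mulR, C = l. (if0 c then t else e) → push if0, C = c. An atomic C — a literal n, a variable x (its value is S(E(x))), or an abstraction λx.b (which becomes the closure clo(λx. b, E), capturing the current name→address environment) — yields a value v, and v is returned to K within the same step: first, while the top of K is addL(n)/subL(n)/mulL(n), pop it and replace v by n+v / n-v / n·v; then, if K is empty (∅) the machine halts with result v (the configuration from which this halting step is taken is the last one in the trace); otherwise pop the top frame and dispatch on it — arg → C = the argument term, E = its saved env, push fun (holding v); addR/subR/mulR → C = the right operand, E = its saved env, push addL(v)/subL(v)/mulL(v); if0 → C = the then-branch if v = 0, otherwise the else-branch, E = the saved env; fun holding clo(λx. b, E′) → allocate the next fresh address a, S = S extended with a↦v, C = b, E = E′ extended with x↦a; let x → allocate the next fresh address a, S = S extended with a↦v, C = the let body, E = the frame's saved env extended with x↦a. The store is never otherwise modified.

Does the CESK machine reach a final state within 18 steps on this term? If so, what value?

Answer: DIVERGES (no final state within 18 steps)

Execution trace:
0. [C=((λx. (x x)) (λx. (x x))) | E=∅ | S=∅ | K=∅]
1. [C=(λx. (x x)) | E=∅ | S=∅ | K=[arg]]
2. [C=(λx. (x x)) | E=∅ | S=∅ | K=[fun]]
3. [C=(x x) | E={x↦0} | S={0↦clo(λx. (x x), ∅)} | K=∅]
4. [C=x | E={x↦0} | S={0↦clo(λx. (x x), ∅)} | K=[arg]]
5. [C=x | E={x↦0} | S={0↦clo(λx. (x x), ∅)} | K=[fun]]
6. [C=(x x) | E={x↦1} | S={0↦clo(λx. (x x), ∅), 1↦clo(λx. (x x), ∅)} | K=∅]
7. [C=x | E={x↦1} | S={0↦clo(λx. (x x), ∅), 1↦clo(λx. (x x), ∅)} | K=[arg]]
8. [C=x | E={x↦1} | S={0↦clo(λx. (x x), ∅), 1↦clo(λx. (x x), ∅)} | K=[fun]]
9. [C=(x x) | E={x↦2} | S={0↦clo(λx. (x x), ∅), 1↦clo(λx. (x x), ∅), 2↦clo(λx. (x x), ∅)} | K=∅]
10. [C=x | E={x↦2} | S={0↦clo(λx. (x x), ∅), 1↦clo(λx. (x x), ∅), 2↦clo(λx. (x x), ∅)} | K=[arg]]
11. [C=x | E={x↦2} | S={0↦clo(λx. (x x), ∅), 1↦clo(λx. (x x), ∅), 2↦clo(λx. (x x), ∅)} | K=[fun]]
12. [C=(x x) | E={x↦3} | S={0↦clo(λx. (x x), ∅), 1↦clo(λx. (x x), ∅), 2↦clo(λx. (x x), ∅), 3↦clo(λx. (x x), ∅)} | K=∅]
13. [C=x | E={x↦3} | S={0↦clo(λx. (x x), ∅), 1↦clo(λx. (x x), ∅), 2↦clo(λx. (x x), ∅), 3↦clo(λx. (x x), ∅)} | K=[arg]]
14. [C=x | E={x↦3} | S={0↦clo(λx. (x x), ∅), 1↦clo(λx. (x x), ∅), 2↦clo(λx. (x x), ∅), 3↦clo(λx. (x x), ∅)} | K=[fun]]
15. [C=(x x) | E={x↦4} | S={0↦clo(λx. (x x), ∅), 1↦clo(λx. (x x), ∅), 2↦clo(λx. (x x), ∅), 3↦clo(λx. (x x), ∅), 4↦clo(λx. (x x), ∅)} | K=∅]
16. [C=x | E={x↦4} | S={0↦clo(λx. (x x), ∅), 1↦clo(λx. (x x), ∅), 2↦clo(λx. (x x), ∅), 3↦clo(λx. (x x), ∅), 4↦clo(λx. (x x), ∅)} | K=[arg]]
17. [C=x | E={x↦4} | S={0↦clo(λx. (x x), ∅), 1↦clo(λx. (x x), ∅), 2↦clo(λx. (x x), ∅), 3↦clo(λx. (x x), ∅), 4↦clo(λx. (x x), ∅)} | K=[fun]]
18. [C=(x x) | E={x↦5} | S={0↦clo(λx. (x x), ∅), 1↦clo(λx. (x x), ∅), 2↦clo(λx. (x x), ∅), 3↦clo(λx. (x x), ∅), 4↦clo(λx. (x x), ∅), 5↦clo(λx. (x x), ∅)} | K=∅]
→ 18 transitions taken and the configuration is still not final: no result within 18 steps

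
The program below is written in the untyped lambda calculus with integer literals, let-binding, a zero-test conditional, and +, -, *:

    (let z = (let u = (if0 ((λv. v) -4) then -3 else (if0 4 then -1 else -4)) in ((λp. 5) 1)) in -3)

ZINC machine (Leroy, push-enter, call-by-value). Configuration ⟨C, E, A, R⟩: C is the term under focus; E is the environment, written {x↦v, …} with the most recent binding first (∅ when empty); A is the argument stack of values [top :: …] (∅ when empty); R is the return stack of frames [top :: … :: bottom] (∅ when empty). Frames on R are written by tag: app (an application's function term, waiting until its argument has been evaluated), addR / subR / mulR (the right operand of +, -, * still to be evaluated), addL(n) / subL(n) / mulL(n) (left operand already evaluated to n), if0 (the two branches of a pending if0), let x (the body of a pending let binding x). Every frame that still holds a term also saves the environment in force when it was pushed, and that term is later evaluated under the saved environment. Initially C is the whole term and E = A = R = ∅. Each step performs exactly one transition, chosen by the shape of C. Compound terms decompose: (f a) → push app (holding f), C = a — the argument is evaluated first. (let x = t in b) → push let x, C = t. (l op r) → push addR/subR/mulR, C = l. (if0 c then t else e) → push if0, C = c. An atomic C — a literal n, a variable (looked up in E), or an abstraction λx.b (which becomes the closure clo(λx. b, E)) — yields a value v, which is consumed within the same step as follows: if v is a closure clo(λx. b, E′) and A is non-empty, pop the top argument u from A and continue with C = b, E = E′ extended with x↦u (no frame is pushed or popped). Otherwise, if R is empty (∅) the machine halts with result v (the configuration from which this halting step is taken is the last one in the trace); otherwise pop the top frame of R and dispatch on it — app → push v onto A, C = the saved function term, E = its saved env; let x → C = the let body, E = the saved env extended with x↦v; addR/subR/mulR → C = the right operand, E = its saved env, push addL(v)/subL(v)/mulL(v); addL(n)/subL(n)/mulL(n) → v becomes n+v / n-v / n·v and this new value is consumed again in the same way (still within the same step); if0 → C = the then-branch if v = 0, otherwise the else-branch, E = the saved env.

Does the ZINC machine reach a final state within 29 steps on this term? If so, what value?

step 0: [C=(let z = (let u = (if0 ((λv. v) -4) then -3 else (if0 4 then -1 else -4)) in ((λp. 5) 1)) in -3) | E=∅ | A=∅ | R=∅]
step 1: [C=(let u = (if0 ((λv. v) -4) then -3 else (if0 4 then -1 else -4)) in ((λp. 5) 1)) | E=∅ | A=∅ | R=[let z]]
step 2: [C=(if0 ((λv. v) -4) then -3 else (if0 4 then -1 else -4)) | E=∅ | A=∅ | R=[let u :: let z]]
step 3: [C=((λv. v) -4) | E=∅ | A=∅ | R=[if0 :: let u :: let z]]
step 4: [C=-4 | E=∅ | A=∅ | R=[app :: if0 :: let u :: let z]]
step 5: [C=(λv. v) | E=∅ | A=[-4] | R=[if0 :: let u :: let z]]
step 6: [C=v | E={v↦-4} | A=∅ | R=[if0 :: let u :: let z]]
step 7: [C=(if0 4 then -1 else -4) | E=∅ | A=∅ | R=[let u :: let z]]
step 8: [C=4 | E=∅ | A=∅ | R=[if0 :: let u :: let z]]
step 9: [C=-4 | E=∅ | A=∅ | R=[let u :: let z]]
step 10: [C=((λp. 5) 1) | E={u↦-4} | A=∅ | R=[let z]]
step 11: [C=1 | E={u↦-4} | A=∅ | R=[app :: let z]]
step 12: [C=(λp. 5) | E={u↦-4} | A=[1] | R=[let z]]
step 13: [C=5 | E={p↦1, u↦-4} | A=∅ | R=[let z]]
step 14: [C=-3 | E={z↦5} | A=∅ | R=∅]
→ final value -3

Answer: -3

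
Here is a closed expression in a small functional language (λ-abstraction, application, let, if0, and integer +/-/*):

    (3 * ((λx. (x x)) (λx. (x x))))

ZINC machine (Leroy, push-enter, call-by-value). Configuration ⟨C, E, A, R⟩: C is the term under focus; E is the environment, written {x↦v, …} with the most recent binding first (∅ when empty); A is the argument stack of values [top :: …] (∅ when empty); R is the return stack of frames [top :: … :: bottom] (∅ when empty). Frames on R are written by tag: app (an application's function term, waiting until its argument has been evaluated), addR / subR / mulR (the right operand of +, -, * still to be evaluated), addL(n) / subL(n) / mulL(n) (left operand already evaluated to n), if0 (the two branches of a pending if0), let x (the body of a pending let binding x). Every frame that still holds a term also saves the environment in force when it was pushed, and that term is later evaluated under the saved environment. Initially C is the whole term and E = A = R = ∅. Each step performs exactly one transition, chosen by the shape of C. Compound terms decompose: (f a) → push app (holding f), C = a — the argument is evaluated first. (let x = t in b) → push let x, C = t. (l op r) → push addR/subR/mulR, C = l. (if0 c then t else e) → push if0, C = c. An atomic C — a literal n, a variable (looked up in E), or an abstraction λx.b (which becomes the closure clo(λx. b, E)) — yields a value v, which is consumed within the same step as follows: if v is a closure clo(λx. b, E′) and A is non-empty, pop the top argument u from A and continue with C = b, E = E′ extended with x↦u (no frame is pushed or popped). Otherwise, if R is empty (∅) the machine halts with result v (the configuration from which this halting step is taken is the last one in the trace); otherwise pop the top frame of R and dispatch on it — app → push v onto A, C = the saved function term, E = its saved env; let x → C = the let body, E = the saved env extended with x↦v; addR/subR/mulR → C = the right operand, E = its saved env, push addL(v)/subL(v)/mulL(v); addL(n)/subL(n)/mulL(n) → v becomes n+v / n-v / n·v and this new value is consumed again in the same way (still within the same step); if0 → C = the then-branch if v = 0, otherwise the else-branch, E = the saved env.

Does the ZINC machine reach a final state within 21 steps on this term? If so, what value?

step 0: ⟨C=(3 * ((λx. (x x)) (λx. (x x)))); E=∅; A=∅; R=∅⟩
step 1: ⟨C=3; E=∅; A=∅; R=[mulR]⟩
step 2: ⟨C=((λx. (x x)) (λx. (x x))); E=∅; A=∅; R=[mulL(3)]⟩
step 3: ⟨C=(λx. (x x)); E=∅; A=∅; R=[app :: mulL(3)]⟩
step 4: ⟨C=(λx. (x x)); E=∅; A=[clo(λx. (x x), ∅)]; R=[mulL(3)]⟩
step 5: ⟨C=(x x); E={x↦clo(λx. (x x), ∅)}; A=∅; R=[mulL(3)]⟩
step 6: ⟨C=x; E={x↦clo(λx. (x x), ∅)}; A=∅; R=[app :: mulL(3)]⟩
step 7: ⟨C=x; E={x↦clo(λx. (x x), ∅)}; A=[clo(λx. (x x), ∅)]; R=[mulL(3)]⟩
… configuration repeats with period 3 (steps 5–7 recur indefinitely) …

Answer: DIVERGES (no final state within 21 steps)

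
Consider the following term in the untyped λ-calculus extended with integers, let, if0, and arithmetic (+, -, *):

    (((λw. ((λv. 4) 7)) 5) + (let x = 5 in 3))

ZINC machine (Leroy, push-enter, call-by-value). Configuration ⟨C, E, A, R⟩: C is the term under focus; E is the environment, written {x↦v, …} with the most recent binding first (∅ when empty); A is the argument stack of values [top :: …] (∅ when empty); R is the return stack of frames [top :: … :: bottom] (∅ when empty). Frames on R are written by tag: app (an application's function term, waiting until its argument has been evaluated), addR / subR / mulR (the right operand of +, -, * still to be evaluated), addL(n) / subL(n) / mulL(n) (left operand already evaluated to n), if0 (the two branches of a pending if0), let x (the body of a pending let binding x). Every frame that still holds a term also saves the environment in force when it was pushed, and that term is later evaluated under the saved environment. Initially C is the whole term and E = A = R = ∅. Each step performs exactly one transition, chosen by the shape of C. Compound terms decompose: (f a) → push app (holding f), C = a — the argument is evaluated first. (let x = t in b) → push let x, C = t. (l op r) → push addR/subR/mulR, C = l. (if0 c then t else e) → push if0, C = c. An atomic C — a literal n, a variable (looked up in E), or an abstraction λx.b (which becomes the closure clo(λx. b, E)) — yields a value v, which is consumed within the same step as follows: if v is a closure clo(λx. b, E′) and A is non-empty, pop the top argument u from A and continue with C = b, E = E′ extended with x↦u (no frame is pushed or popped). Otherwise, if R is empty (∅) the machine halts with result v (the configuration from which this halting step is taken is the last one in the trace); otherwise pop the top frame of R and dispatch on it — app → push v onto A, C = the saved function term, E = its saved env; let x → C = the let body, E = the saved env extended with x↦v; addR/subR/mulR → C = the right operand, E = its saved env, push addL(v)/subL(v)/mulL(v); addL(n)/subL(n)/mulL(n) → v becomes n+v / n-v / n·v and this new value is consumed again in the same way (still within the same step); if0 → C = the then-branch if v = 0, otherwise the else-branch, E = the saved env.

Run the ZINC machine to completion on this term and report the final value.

Answer: 7

Machine steps:
step 0: [C=(((λw. ((λv. 4) 7)) 5) + (let x = 5 in 3)) | E=∅ | A=∅ | R=∅]
step 1: [C=((λw. ((λv. 4) 7)) 5) | E=∅ | A=∅ | R=[addR]]
step 2: [C=5 | E=∅ | A=∅ | R=[app :: addR]]
step 3: [C=(λw. ((λv. 4) 7)) | E=∅ | A=[5] | R=[addR]]
step 4: [C=((λv. 4) 7) | E={w↦5} | A=∅ | R=[addR]]
step 5: [C=7 | E={w↦5} | A=∅ | R=[app :: addR]]
step 6: [C=(λv. 4) | E={w↦5} | A=[7] | R=[addR]]
step 7: [C=4 | E={v↦7, w↦5} | A=∅ | R=[addR]]
step 8: [C=(let x = 5 in 3) | E=∅ | A=∅ | R=[addL(4)]]
step 9: [C=5 | E=∅ | A=∅ | R=[let x :: addL(4)]]
step 10: [C=3 | E={x↦5} | A=∅ | R=[addL(4)]]
→ final value 7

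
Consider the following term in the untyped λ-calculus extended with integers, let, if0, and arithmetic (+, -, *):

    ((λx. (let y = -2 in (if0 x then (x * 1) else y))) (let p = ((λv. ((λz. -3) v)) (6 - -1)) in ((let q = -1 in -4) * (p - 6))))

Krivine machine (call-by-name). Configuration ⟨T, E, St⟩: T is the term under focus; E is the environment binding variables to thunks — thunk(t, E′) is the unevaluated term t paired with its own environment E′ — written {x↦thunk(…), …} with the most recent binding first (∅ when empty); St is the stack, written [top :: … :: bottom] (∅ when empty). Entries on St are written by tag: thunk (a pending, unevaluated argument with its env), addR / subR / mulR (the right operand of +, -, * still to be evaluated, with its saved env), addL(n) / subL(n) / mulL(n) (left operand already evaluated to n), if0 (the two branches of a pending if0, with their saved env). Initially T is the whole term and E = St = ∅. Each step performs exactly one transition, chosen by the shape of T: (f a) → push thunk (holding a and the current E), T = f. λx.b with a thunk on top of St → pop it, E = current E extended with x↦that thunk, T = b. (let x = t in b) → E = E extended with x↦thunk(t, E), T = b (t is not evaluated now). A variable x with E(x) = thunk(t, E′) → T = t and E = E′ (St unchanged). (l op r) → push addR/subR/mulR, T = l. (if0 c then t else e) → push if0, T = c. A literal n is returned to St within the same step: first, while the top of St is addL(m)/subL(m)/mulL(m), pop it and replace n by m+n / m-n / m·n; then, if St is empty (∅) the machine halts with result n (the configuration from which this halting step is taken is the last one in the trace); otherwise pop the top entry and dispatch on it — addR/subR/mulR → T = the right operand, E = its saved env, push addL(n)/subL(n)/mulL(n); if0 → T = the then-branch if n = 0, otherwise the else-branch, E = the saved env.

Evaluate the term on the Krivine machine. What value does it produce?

Answer: -2

Derivation:
0. <T=((λx. (let y = -2 in (if0 x then (x * 1) else y))) (let p = ((λv. ((λz. -3) v)) (6 - -1)) in ((let q = -1 in -4) * (p - 6)))), E=∅, St=∅>
1. <T=(λx. (let y = -2 in (if0 x then (x * 1) else y))), E=∅, St=[thunk]>
2. <T=(let y = -2 in (if0 x then (x * 1) else y)), E={x↦thunk((let p = ((λv. ((λz. -3) v)) (6 - -1)) in ((let q = -1 in -4) * (p - 6))), ∅)}, St=∅>
3. <T=(if0 x then (x * 1) else y), E={y↦thunk(-2, {x↦thunk((let p = ((λv. ((λz. -3) v)) (6 - -1)) in ((let q = -1 in -4) * (p - 6))), ∅)}), x↦thunk((let p = ((λv. ((λz. -3) v)) (6 - -1)) in ((let q = -1 in -4) * (p - 6))), ∅)}, St=∅>
4. <T=x, E={y↦thunk(-2, {x↦thunk((let p = ((λv. ((λz. -3) v)) (6 - -1)) in ((let q = -1 in -4) * (p - 6))), ∅)}), x↦thunk((let p = ((λv. ((λz. -3) v)) (6 - -1)) in ((let q = -1 in -4) * (p - 6))), ∅)}, St=[if0]>
5. <T=(let p = ((λv. ((λz. -3) v)) (6 - -1)) in ((let q = -1 in -4) * (p - 6))), E=∅, St=[if0]>
6. <T=((let q = -1 in -4) * (p - 6)), E={p↦thunk(((λv. ((λz. -3) v)) (6 - -1)), ∅)}, St=[if0]>
7. <T=(let q = -1 in -4), E={p↦thunk(((λv. ((λz. -3) v)) (6 - -1)), ∅)}, St=[mulR :: if0]>
8. <T=-4, E={q↦thunk(-1, {p↦thunk(((λv. ((λz. -3) v)) (6 - -1)), ∅)}), p↦thunk(((λv. ((λz. -3) v)) (6 - -1)), ∅)}, St=[mulR :: if0]>
9. <T=(p - 6), E={p↦thunk(((λv. ((λz. -3) v)) (6 - -1)), ∅)}, St=[mulL(-4) :: if0]>
10. <T=p, E={p↦thunk(((λv. ((λz. -3) v)) (6 - -1)), ∅)}, St=[subR :: mulL(-4) :: if0]>
11. <T=((λv. ((λz. -3) v)) (6 - -1)), E=∅, St=[subR :: mulL(-4) :: if0]>
12. <T=(λv. ((λz. -3) v)), E=∅, St=[thunk :: subR :: mulL(-4) :: if0]>
13. <T=((λz. -3) v), E={v↦thunk((6 - -1), ∅)}, St=[subR :: mulL(-4) :: if0]>
14. <T=(λz. -3), E={v↦thunk((6 - -1), ∅)}, St=[thunk :: subR :: mulL(-4) :: if0]>
15. <T=-3, E={z↦thunk(v, {v↦thunk((6 - -1), ∅)}), v↦thunk((6 - -1), ∅)}, St=[subR :: mulL(-4) :: if0]>
16. <T=6, E={p↦thunk(((λv. ((λz. -3) v)) (6 - -1)), ∅)}, St=[subL(-3) :: mulL(-4) :: if0]>
17. <T=y, E={y↦thunk(-2, {x↦thunk((let p = ((λv. ((λz. -3) v)) (6 - -1)) in ((let q = -1 in -4) * (p - 6))), ∅)}), x↦thunk((let p = ((λv. ((λz. -3) v)) (6 - -1)) in ((let q = -1 in -4) * (p - 6))), ∅)}, St=∅>
18. <T=-2, E={x↦thunk((let p = ((λv. ((λz. -3) v)) (6 - -1)) in ((let q = -1 in -4) * (p - 6))), ∅)}, St=∅>
→ final value -2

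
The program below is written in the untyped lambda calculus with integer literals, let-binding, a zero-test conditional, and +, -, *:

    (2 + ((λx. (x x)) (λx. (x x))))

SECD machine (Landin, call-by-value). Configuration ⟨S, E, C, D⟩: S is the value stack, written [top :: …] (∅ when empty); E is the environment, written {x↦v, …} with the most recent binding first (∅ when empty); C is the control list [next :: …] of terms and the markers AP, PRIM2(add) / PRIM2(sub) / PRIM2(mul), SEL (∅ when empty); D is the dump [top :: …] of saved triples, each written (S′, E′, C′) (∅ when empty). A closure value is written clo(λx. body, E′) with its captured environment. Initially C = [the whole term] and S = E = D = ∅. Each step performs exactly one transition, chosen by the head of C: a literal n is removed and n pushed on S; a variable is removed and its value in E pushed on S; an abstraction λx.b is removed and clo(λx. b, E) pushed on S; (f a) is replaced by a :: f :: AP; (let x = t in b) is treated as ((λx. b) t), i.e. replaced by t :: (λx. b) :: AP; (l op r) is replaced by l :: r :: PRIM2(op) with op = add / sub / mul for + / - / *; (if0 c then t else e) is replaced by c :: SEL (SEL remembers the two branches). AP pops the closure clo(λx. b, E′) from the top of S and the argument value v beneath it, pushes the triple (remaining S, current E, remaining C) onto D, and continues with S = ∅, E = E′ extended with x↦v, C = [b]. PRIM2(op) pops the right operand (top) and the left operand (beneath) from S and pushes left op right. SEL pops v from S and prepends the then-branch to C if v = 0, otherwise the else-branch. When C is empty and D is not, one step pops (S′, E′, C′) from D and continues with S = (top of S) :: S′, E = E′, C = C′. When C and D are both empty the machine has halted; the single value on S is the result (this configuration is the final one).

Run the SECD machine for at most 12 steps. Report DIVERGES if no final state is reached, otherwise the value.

step 0: ⟨S=∅; E=∅; C=[(2 + ((λx. (x x)) (λx. (x x))))]; D=∅⟩
step 1: ⟨S=∅; E=∅; C=[2 :: ((λx. (x x)) (λx. (x x))) :: PRIM2(add)]; D=∅⟩
step 2: ⟨S=[2]; E=∅; C=[((λx. (x x)) (λx. (x x))) :: PRIM2(add)]; D=∅⟩
step 3: ⟨S=[2]; E=∅; C=[(λx. (x x)) :: (λx. (x x)) :: AP :: PRIM2(add)]; D=∅⟩
step 4: ⟨S=[clo(λx. (x x), ∅) :: 2]; E=∅; C=[(λx. (x x)) :: AP :: PRIM2(add)]; D=∅⟩
step 5: ⟨S=[clo(λx. (x x), ∅) :: clo(λx. (x x), ∅) :: 2]; E=∅; C=[AP :: PRIM2(add)]; D=∅⟩
step 6: ⟨S=∅; E={x↦clo(λx. (x x), ∅)}; C=[(x x)]; D=[([2], ∅, [PRIM2(add)])]⟩
step 7: ⟨S=∅; E={x↦clo(λx. (x x), ∅)}; C=[x :: x :: AP]; D=[([2], ∅, [PRIM2(add)])]⟩
step 8: ⟨S=[clo(λx. (x x), ∅)]; E={x↦clo(λx. (x x), ∅)}; C=[x :: AP]; D=[([2], ∅, [PRIM2(add)])]⟩
step 9: ⟨S=[clo(λx. (x x), ∅) :: clo(λx. (x x), ∅)]; E={x↦clo(λx. (x x), ∅)}; C=[AP]; D=[([2], ∅, [PRIM2(add)])]⟩
step 10: ⟨S=∅; E={x↦clo(λx. (x x), ∅)}; C=[(x x)]; D=[(∅, {x↦clo(λx. (x x), ∅)}, ∅) :: ([2], ∅, [PRIM2(add)])]⟩
step 11: ⟨S=∅; E={x↦clo(λx. (x x), ∅)}; C=[x :: x :: AP]; D=[(∅, {x↦clo(λx. (x x), ∅)}, ∅) :: ([2], ∅, [PRIM2(add)])]⟩
step 12: ⟨S=[clo(λx. (x x), ∅)]; E={x↦clo(λx. (x x), ∅)}; C=[x :: AP]; D=[(∅, {x↦clo(λx. (x x), ∅)}, ∅) :: ([2], ∅, [PRIM2(add)])]⟩
→ 12 transitions taken and the configuration is still not final: no result within 12 steps

Answer: DIVERGES (no final state within 12 steps)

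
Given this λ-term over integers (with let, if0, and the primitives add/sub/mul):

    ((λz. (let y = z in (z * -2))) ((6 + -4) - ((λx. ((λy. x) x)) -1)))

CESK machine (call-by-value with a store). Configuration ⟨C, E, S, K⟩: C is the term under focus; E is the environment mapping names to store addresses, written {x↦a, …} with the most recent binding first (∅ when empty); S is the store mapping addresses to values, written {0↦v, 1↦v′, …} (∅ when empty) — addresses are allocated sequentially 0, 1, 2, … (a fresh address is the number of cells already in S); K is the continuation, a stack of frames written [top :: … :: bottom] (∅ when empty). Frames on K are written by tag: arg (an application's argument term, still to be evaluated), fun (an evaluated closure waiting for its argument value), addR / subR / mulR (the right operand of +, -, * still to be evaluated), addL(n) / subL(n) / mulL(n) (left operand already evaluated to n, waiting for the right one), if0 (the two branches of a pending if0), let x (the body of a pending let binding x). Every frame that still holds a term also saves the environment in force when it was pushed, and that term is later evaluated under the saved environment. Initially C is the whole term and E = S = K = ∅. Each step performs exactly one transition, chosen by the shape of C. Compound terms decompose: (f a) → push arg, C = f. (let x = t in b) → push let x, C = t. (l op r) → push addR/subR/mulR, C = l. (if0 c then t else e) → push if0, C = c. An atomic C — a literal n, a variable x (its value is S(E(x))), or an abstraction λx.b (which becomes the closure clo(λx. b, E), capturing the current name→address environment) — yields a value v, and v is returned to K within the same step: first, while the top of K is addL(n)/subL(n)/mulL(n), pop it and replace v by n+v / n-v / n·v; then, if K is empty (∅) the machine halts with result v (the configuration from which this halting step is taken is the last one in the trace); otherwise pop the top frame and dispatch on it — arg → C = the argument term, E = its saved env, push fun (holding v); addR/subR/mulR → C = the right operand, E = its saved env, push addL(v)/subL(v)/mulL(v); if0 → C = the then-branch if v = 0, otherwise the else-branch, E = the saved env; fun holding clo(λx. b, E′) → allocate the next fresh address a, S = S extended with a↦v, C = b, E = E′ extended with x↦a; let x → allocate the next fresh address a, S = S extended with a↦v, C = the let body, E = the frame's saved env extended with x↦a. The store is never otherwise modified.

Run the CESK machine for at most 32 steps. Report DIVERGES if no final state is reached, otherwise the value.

[0] <C=((λz. (let y = z in (z * -2))) ((6 + -4) - ((λx. ((λy. x) x)) -1))), E=∅, S=∅, K=∅>
[1] <C=(λz. (let y = z in (z * -2))), E=∅, S=∅, K=[arg]>
[2] <C=((6 + -4) - ((λx. ((λy. x) x)) -1)), E=∅, S=∅, K=[fun]>
[3] <C=(6 + -4), E=∅, S=∅, K=[subR :: fun]>
[4] <C=6, E=∅, S=∅, K=[addR :: subR :: fun]>
[5] <C=-4, E=∅, S=∅, K=[addL(6) :: subR :: fun]>
[6] <C=((λx. ((λy. x) x)) -1), E=∅, S=∅, K=[subL(2) :: fun]>
[7] <C=(λx. ((λy. x) x)), E=∅, S=∅, K=[arg :: subL(2) :: fun]>
[8] <C=-1, E=∅, S=∅, K=[fun :: subL(2) :: fun]>
[9] <C=((λy. x) x), E={x↦0}, S={0↦-1}, K=[subL(2) :: fun]>
[10] <C=(λy. x), E={x↦0}, S={0↦-1}, K=[arg :: subL(2) :: fun]>
[11] <C=x, E={x↦0}, S={0↦-1}, K=[fun :: subL(2) :: fun]>
[12] <C=x, E={y↦1, x↦0}, S={0↦-1, 1↦-1}, K=[subL(2) :: fun]>
[13] <C=(let y = z in (z * -2)), E={z↦2}, S={0↦-1, 1↦-1, 2↦3}, K=∅>
[14] <C=z, E={z↦2}, S={0↦-1, 1↦-1, 2↦3}, K=[let y]>
[15] <C=(z * -2), E={y↦3, z↦2}, S={0↦-1, 1↦-1, 2↦3, 3↦3}, K=∅>
[16] <C=z, E={y↦3, z↦2}, S={0↦-1, 1↦-1, 2↦3, 3↦3}, K=[mulR]>
[17] <C=-2, E={y↦3, z↦2}, S={0↦-1, 1↦-1, 2↦3, 3↦3}, K=[mulL(3)]>
→ final value -6

Answer: -6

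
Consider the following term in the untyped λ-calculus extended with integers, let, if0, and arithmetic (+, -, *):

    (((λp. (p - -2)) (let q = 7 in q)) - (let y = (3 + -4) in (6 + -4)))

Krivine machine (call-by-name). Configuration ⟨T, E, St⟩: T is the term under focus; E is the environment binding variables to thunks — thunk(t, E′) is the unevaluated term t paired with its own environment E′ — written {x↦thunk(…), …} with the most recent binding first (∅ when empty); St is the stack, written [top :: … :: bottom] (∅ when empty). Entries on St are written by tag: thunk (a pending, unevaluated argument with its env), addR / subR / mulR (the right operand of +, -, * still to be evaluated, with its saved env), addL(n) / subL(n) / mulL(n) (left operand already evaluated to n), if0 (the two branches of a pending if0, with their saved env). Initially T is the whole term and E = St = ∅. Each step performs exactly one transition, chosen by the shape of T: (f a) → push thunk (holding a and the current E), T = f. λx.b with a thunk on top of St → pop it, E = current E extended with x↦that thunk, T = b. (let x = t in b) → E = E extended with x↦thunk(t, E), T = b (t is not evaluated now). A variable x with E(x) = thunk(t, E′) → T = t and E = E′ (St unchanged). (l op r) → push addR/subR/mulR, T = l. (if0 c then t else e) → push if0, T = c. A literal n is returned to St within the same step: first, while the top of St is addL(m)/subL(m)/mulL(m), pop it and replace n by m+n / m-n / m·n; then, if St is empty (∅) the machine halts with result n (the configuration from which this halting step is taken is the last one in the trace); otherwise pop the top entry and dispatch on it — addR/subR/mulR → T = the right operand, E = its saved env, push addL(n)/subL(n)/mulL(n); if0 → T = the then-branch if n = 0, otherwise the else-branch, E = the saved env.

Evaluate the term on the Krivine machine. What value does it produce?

Answer: 7

Machine steps:
0. ⟨T=(((λp. (p - -2)) (let q = 7 in q)) - (let y = (3 + -4) in (6 + -4))); E=∅; St=∅⟩
1. ⟨T=((λp. (p - -2)) (let q = 7 in q)); E=∅; St=[subR]⟩
2. ⟨T=(λp. (p - -2)); E=∅; St=[thunk :: subR]⟩
3. ⟨T=(p - -2); E={p↦thunk((let q = 7 in q), ∅)}; St=[subR]⟩
4. ⟨T=p; E={p↦thunk((let q = 7 in q), ∅)}; St=[subR :: subR]⟩
5. ⟨T=(let q = 7 in q); E=∅; St=[subR :: subR]⟩
6. ⟨T=q; E={q↦thunk(7, ∅)}; St=[subR :: subR]⟩
7. ⟨T=7; E=∅; St=[subR :: subR]⟩
8. ⟨T=-2; E={p↦thunk((let q = 7 in q), ∅)}; St=[subL(7) :: subR]⟩
9. ⟨T=(let y = (3 + -4) in (6 + -4)); E=∅; St=[subL(9)]⟩
10. ⟨T=(6 + -4); E={y↦thunk((3 + -4), ∅)}; St=[subL(9)]⟩
11. ⟨T=6; E={y↦thunk((3 + -4), ∅)}; St=[addR :: subL(9)]⟩
12. ⟨T=-4; E={y↦thunk((3 + -4), ∅)}; St=[addL(6) :: subL(9)]⟩
→ final value 7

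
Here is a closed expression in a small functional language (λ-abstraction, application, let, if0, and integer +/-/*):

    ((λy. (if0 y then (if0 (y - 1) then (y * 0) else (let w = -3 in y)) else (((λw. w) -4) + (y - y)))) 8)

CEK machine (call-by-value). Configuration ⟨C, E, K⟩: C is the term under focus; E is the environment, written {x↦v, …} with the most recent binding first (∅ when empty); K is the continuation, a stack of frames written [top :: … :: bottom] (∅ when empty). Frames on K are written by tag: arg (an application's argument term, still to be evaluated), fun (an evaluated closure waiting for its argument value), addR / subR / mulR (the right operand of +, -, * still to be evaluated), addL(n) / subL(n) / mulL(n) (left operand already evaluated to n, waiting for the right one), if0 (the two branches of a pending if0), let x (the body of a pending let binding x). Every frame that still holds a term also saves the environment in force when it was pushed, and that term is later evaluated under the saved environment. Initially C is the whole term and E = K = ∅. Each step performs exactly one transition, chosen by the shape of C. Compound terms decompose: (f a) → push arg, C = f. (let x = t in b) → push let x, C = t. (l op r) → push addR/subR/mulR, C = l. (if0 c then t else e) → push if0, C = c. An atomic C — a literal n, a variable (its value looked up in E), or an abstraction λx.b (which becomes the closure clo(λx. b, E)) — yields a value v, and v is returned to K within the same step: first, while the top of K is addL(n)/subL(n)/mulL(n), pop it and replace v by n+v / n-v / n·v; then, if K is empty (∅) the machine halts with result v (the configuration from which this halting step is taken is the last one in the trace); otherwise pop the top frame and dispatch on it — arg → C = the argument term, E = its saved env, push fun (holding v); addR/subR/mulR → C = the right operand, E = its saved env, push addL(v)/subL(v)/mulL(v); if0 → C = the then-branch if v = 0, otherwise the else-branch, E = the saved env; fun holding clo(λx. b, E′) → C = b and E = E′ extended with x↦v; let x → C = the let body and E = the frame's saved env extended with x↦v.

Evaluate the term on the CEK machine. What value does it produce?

Answer: -4

Execution trace:
[0] [C=((λy. (if0 y then (if0 (y - 1) then (y * 0) else (let w = -3 in y)) else (((λw. w) -4) + (y - y)))) 8) | E=∅ | K=∅]
[1] [C=(λy. (if0 y then (if0 (y - 1) then (y * 0) else (let w = -3 in y)) else (((λw. w) -4) + (y - y)))) | E=∅ | K=[arg]]
[2] [C=8 | E=∅ | K=[fun]]
[3] [C=(if0 y then (if0 (y - 1) then (y * 0) else (let w = -3 in y)) else (((λw. w) -4) + (y - y))) | E={y↦8} | K=∅]
[4] [C=y | E={y↦8} | K=[if0]]
[5] [C=(((λw. w) -4) + (y - y)) | E={y↦8} | K=∅]
[6] [C=((λw. w) -4) | E={y↦8} | K=[addR]]
[7] [C=(λw. w) | E={y↦8} | K=[arg :: addR]]
[8] [C=-4 | E={y↦8} | K=[fun :: addR]]
[9] [C=w | E={w↦-4, y↦8} | K=[addR]]
[10] [C=(y - y) | E={y↦8} | K=[addL(-4)]]
[11] [C=y | E={y↦8} | K=[subR :: addL(-4)]]
[12] [C=y | E={y↦8} | K=[subL(8) :: addL(-4)]]
→ final value -4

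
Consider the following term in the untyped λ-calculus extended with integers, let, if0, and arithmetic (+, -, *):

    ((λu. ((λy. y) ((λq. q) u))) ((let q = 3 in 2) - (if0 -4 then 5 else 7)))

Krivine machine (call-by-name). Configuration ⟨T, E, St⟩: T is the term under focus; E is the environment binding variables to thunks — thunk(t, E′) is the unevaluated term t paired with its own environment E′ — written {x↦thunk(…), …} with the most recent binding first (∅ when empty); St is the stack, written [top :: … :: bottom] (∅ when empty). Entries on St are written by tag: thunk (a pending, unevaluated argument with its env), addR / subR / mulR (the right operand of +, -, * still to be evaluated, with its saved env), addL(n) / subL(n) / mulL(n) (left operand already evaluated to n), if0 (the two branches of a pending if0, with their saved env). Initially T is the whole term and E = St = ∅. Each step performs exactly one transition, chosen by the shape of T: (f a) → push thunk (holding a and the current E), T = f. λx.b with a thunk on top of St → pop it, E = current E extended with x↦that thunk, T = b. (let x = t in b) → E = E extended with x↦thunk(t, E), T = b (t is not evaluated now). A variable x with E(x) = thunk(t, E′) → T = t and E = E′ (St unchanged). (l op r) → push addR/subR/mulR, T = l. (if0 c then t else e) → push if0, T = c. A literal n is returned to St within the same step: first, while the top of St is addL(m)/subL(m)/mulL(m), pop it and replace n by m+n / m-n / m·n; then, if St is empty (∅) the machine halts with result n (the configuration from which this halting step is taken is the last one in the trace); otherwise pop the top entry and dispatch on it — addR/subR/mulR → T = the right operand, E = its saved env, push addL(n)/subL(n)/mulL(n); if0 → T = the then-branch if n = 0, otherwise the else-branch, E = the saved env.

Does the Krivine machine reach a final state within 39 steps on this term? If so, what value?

Answer: -5

Derivation:
step 0: ⟨T=((λu. ((λy. y) ((λq. q) u))) ((let q = 3 in 2) - (if0 -4 then 5 else 7))); E=∅; St=∅⟩
step 1: ⟨T=(λu. ((λy. y) ((λq. q) u))); E=∅; St=[thunk]⟩
step 2: ⟨T=((λy. y) ((λq. q) u)); E={u↦thunk(((let q = 3 in 2) - (if0 -4 then 5 else 7)), ∅)}; St=∅⟩
step 3: ⟨T=(λy. y); E={u↦thunk(((let q = 3 in 2) - (if0 -4 then 5 else 7)), ∅)}; St=[thunk]⟩
step 4: ⟨T=y; E={y↦thunk(((λq. q) u), {u↦thunk(((let q = 3 in 2) - (if0 -4 then 5 else 7)), ∅)}), u↦thunk(((let q = 3 in 2) - (if0 -4 then 5 else 7)), ∅)}; St=∅⟩
step 5: ⟨T=((λq. q) u); E={u↦thunk(((let q = 3 in 2) - (if0 -4 then 5 else 7)), ∅)}; St=∅⟩
step 6: ⟨T=(λq. q); E={u↦thunk(((let q = 3 in 2) - (if0 -4 then 5 else 7)), ∅)}; St=[thunk]⟩
step 7: ⟨T=q; E={q↦thunk(u, {u↦thunk(((let q = 3 in 2) - (if0 -4 then 5 else 7)), ∅)}), u↦thunk(((let q = 3 in 2) - (if0 -4 then 5 else 7)), ∅)}; St=∅⟩
step 8: ⟨T=u; E={u↦thunk(((let q = 3 in 2) - (if0 -4 then 5 else 7)), ∅)}; St=∅⟩
step 9: ⟨T=((let q = 3 in 2) - (if0 -4 then 5 else 7)); E=∅; St=∅⟩
step 10: ⟨T=(let q = 3 in 2); E=∅; St=[subR]⟩
step 11: ⟨T=2; E={q↦thunk(3, ∅)}; St=[subR]⟩
step 12: ⟨T=(if0 -4 then 5 else 7); E=∅; St=[subL(2)]⟩
step 13: ⟨T=-4; E=∅; St=[if0 :: subL(2)]⟩
step 14: ⟨T=7; E=∅; St=[subL(2)]⟩
→ final value -5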